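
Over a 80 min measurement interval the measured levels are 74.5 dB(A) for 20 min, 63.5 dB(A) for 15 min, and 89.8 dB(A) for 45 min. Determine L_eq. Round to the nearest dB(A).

87 dB(A)

L_eq = 10·log₁₀[(1/T)·Σ tᵢ·10^(Lᵢ/10)] with T = 80 min.
Σ tᵢ·10^(Lᵢ/10) = 20·10^(74.5/10) + 15·10^(63.5/10) + 45·10^(89.8/10) = 4.357e+10.
L_eq = 10·log₁₀(4.357e+10/80) = 87.36 dB(A).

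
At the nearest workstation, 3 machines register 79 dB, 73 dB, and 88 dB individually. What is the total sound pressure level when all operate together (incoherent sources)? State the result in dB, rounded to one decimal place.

88.6 dB

For uncorrelated sources the intensities add, so convert each level to linear form, sum, and take 10·log₁₀ of the total.
Σ 10^(L/10) = 10^(79/10) + 10^(73/10) + 10^(88/10) = 7.303e+08.
L_total = 10·log₁₀(7.303e+08) = 88.64 dB.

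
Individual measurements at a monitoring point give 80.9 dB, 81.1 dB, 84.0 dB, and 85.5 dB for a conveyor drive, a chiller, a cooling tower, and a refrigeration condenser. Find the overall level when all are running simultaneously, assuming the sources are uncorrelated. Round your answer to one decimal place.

89.3 dB

For uncorrelated sources the intensities add, so convert each level to linear form, sum, and take 10·log₁₀ of the total.
Σ 10^(L/10) = 10^(80.9/10) + 10^(81.1/10) + 10^(84.0/10) + 10^(85.5/10) = 8.579e+08.
L_total = 10·log₁₀(8.579e+08) = 89.33 dB.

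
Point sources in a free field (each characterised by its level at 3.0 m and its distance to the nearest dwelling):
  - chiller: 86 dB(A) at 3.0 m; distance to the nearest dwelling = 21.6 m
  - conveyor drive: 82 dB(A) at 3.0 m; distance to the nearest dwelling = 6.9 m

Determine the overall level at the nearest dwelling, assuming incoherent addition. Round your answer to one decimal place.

First find each source's level at the receiver (point-source: −20·log₁₀(r/r_ref)), then combine on an intensity basis.
chiller: 86 − 20·log₁₀(21.6/3.0) = 86 − 17.15 = 68.85 dB(A).
conveyor drive: 82 − 20·log₁₀(6.9/3.0) = 82 − 7.23 = 74.77 dB(A).
Σ 10^(L/10) = 3.764e+07 → L_total = 10·log₁₀(3.764e+07) = 75.76 dB(A).

75.8 dB(A)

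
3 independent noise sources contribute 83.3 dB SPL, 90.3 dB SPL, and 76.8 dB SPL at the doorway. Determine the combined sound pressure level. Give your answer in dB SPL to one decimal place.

Incoherent sources combine by intensity addition: L_total = 10·log₁₀(Σ 10^(L_i/10)).
Σ 10^(L/10) = 10^(83.3/10) + 10^(90.3/10) + 10^(76.8/10) = 1.333e+09.
L_total = 10·log₁₀(1.333e+09) = 91.25 dB SPL.

91.2 dB SPL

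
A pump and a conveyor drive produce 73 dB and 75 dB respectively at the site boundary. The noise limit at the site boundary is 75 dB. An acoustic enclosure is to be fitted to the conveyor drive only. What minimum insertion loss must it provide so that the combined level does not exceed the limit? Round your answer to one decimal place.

Fixed contribution from the other source: Σ 10^(L/10) = 10^(73/10) = 1.995e+07 (73.00 dB).
The limit corresponds to 10^(75/10) = 3.162e+07; subtracting the fixed part leaves 1.167e+07 for the conveyor drive, i.e. 70.67 dB.
So the conveyor drive must be reduced from 75 to 70.67 dB: IL = 4.33 dB.

4.3 dB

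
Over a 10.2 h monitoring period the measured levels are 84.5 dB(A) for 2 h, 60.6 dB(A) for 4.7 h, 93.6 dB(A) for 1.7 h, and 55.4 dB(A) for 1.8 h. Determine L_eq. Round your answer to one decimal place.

Weight each interval's intensity by its duration and average over T = 10.2 h:
Σ tᵢ·10^(Lᵢ/10) = 2·10^(84.5/10) + 4.7·10^(60.6/10) + 1.7·10^(93.6/10) + 1.8·10^(55.4/10) = 4.464e+09.
L_eq = 10·log₁₀(4.464e+09/10.2) = 86.41 dB(A).

86.4 dB(A)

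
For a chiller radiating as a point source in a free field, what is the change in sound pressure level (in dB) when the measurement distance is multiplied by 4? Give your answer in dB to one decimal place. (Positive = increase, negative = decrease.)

Point-source spreading: ΔL = −20·log₁₀(r₂/r₁).
ΔL = −20·log₁₀(4) = -12.04 dB.

-12.0 dB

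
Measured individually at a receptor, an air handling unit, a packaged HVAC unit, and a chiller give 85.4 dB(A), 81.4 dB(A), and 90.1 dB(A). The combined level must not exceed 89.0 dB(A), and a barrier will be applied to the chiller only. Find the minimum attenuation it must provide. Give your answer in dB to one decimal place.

5.2 dB

The untreated sources together contribute 10^(85.4/10) + 10^(81.4/10) = 4.848e+08, i.e. 86.86 dB(A).
The limit corresponds to 10^(89.0/10) = 7.943e+08; subtracting the fixed part leaves 3.096e+08 for the chiller, i.e. 84.91 dB(A).
So the chiller must be reduced from 90.1 to 84.91 dB(A): IL = 5.19 dB.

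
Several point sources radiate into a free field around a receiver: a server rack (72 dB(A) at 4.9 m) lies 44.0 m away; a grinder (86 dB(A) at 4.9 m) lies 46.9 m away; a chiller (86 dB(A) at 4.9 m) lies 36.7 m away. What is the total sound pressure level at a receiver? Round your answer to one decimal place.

70.7 dB(A)

Apply inverse-square spreading to bring every level to the receiver, then sum 10^(L/10).
server rack: 72 − 20·log₁₀(44.0/4.9) = 72 − 19.07 = 52.93 dB(A).
grinder: 86 − 20·log₁₀(46.9/4.9) = 86 − 19.62 = 66.38 dB(A).
chiller: 86 − 20·log₁₀(36.7/4.9) = 86 − 17.49 = 68.51 dB(A).
Σ 10^(L/10) = 1.164e+07 → L_total = 10·log₁₀(1.164e+07) = 70.66 dB(A).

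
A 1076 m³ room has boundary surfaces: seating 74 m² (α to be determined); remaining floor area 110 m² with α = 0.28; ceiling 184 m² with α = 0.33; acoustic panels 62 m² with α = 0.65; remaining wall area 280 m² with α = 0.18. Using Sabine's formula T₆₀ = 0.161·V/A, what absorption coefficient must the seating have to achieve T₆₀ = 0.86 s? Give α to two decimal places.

0.26

From T₆₀ = 0.161·V/A, the target T₆₀ = 0.86 s needs A = 0.161·1076/0.86 = 201.44 m².
Absorption from the other surfaces = 110·0.28 + 184·0.33 + 62·0.65 + 280·0.18 = 182.22 m², so the seating must supply 19.22 m² over 74 m².
α = 19.22/74 = 0.260.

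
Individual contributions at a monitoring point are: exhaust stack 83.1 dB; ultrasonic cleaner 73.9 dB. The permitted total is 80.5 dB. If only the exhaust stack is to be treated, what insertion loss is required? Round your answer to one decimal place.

The untreated sources together contribute 10^(73.9/10) = 2.455e+07, i.e. 73.90 dB.
To meet 80.5 dB overall, the treated exhaust stack may contribute at most 10^(80.5/10) − 2.455e+07 = 8.765e+07, i.e. 79.43 dB.
Required insertion loss = 83.1 − 79.43 = 3.67 dB.

3.7 dB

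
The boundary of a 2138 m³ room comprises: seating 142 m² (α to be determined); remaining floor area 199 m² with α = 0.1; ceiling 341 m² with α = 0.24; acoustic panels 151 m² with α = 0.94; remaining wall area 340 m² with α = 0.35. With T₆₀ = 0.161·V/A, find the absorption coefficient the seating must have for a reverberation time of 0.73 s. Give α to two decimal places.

0.77

Required total absorption A = 0.161·2138/0.73 = 471.53 m².
Absorption from the other surfaces = 199·0.1 + 341·0.24 + 151·0.94 + 340·0.35 = 362.68 m², so the seating must supply 108.85 m² over 142 m².
α = 108.85/142 = 0.767.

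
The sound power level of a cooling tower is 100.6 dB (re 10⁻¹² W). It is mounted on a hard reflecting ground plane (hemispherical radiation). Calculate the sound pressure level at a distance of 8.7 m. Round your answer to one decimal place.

The power spreads over a hemisphere of area 2π·r², so L_p = L_w − 10·log₁₀(2π·r²).
2π·r² = 475.6 m², 10·log₁₀ of that is 26.772 dB.
L_p = 100.6 − 26.772 = 73.83 dB.

73.8 dB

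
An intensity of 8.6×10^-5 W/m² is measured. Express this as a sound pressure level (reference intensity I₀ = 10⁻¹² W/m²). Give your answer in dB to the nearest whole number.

79 dB

I/I₀ = 8.6×10^-5/10⁻¹² = 8.6×10^7, and L = 10·log₁₀(I/I₀).
L = 10·(0.9345 + 7) = 79.34 dB.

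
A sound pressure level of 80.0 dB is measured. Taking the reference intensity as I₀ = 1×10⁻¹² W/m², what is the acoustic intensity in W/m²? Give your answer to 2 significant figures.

0.00010 W/m²

I/I₀ = 10^(80.0/10) = 1e+08, so I = 1e+08 × 10⁻¹² W/m².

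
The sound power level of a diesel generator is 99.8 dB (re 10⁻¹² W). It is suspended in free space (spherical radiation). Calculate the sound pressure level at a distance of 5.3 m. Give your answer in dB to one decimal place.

74.3 dB

The power spreads over a sphere of area 4π·r², so L_p = L_w − 10·log₁₀(4π·r²).
4π·r² = 353 m², 10·log₁₀ of that is 25.478 dB.
L_p = 99.8 − 25.478 = 74.32 dB.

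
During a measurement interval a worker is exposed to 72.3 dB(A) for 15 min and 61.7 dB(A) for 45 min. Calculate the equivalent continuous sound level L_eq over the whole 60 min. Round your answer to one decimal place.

The energy average is taken in the linear domain: L_eq = 10·log₁₀[(Σ tᵢ·10^(Lᵢ/10))/T], T = 60 min.
Σ tᵢ·10^(Lᵢ/10) = 15·10^(72.3/10) + 45·10^(61.7/10) = 3.213e+08.
L_eq = 10·log₁₀(3.213e+08/60) = 67.29 dB(A).

67.3 dB(A)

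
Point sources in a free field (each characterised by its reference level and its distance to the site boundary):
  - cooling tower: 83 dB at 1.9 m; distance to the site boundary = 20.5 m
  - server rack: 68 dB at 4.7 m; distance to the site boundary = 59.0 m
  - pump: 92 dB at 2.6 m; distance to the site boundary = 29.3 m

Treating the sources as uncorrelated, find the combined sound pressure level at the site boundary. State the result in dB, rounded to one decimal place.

First find each source's level at the receiver (point-source: −20·log₁₀(r/r_ref)), then combine on an intensity basis.
cooling tower: 83 − 20·log₁₀(20.5/1.9) = 83 − 20.66 = 62.34 dB.
server rack: 68 − 20·log₁₀(59.0/4.7) = 68 − 21.98 = 46.02 dB.
pump: 92 − 20·log₁₀(29.3/2.6) = 92 − 21.04 = 70.96 dB.
Σ 10^(L/10) = 1.423e+07 → L_total = 10·log₁₀(1.423e+07) = 71.53 dB.

71.5 dB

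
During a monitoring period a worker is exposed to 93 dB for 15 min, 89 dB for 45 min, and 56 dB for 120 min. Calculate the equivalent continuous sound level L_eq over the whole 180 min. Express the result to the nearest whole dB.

The energy average is taken in the linear domain: L_eq = 10·log₁₀[(Σ tᵢ·10^(Lᵢ/10))/T], T = 180 min.
Σ tᵢ·10^(Lᵢ/10) = 15·10^(93/10) + 45·10^(89/10) + 120·10^(56/10) = 6.572e+10.
L_eq = 10·log₁₀(6.572e+10/180) = 85.62 dB.

86 dB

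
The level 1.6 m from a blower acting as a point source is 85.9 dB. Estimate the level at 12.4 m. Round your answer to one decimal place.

68.1 dB

Point-source attenuation: ΔL = 20·log₁₀(r₂/r₁) = 20·log₁₀(12.4/1.6) = 17.786 dB.
L₂ = 85.9 − 20·log₁₀(12.4/1.6) = 85.9 − 17.786 = 68.11 dB.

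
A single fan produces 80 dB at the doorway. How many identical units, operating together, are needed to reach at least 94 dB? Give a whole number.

26

The shortfall is 94 − 80 = 14.0 dB, and N units add 10·log₁₀ N, so need 10·log₁₀ N ≥ 14.0.
N ≥ 10^(14.0/10) = 25.119, so N = 26.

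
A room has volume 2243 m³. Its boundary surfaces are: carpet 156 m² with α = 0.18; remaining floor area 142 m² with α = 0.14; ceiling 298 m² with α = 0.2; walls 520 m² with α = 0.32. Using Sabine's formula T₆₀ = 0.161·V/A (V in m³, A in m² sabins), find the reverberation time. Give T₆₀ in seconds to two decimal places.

Summing Sᵢαᵢ: 156·0.18 + 142·0.14 + 298·0.2 + 520·0.32 = 273.96 m².
T₆₀ = 0.161 × 2243 / 273.96 = 1.318 s.

1.32 s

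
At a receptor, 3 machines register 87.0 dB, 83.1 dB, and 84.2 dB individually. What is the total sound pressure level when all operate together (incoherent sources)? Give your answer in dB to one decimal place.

89.9 dB

For uncorrelated sources the intensities add, so convert each level to linear form, sum, and take 10·log₁₀ of the total.
Σ 10^(L/10) = 10^(87.0/10) + 10^(83.1/10) + 10^(84.2/10) = 9.684e+08.
L_total = 10·log₁₀(9.684e+08) = 89.86 dB.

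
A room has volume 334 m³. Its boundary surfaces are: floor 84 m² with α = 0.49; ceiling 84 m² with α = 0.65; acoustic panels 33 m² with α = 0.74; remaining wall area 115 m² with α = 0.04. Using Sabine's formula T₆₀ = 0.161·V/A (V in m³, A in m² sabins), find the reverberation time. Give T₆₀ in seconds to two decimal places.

0.43 s

A = Σ Sᵢαᵢ = 84·0.49 + 84·0.65 + 33·0.74 + 115·0.04 = 124.78 m².
T₆₀ = 0.161 × 334 / 124.78 = 0.431 s.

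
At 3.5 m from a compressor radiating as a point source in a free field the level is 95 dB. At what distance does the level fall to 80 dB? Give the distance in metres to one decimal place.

The 15.0 dB drop corresponds to a distance ratio of 10^(15.0/20) for a point source.
r₂ = 3.5·10^((95−80)/20) = 3.5·10^(15.0/20) = 19.68 m.

19.7 m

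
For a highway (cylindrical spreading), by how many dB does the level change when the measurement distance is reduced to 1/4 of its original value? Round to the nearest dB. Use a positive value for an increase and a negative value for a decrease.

Line-source spreading: ΔL = −10·log₁₀(r₂/r₁).
ΔL = −10·log₁₀(0.25) = +6.02 dB.

+6 dB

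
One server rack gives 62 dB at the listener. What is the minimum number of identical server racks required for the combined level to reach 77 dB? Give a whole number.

The shortfall is 77 − 62 = 15.0 dB, and N units add 10·log₁₀ N, so need 10·log₁₀ N ≥ 15.0.
N ≥ 10^(15.0/10) = 31.623, so N = 32.

32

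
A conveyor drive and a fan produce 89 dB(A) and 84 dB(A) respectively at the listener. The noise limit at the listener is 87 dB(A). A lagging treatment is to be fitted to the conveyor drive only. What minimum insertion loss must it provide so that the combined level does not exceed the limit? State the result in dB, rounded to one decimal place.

Everything except the conveyor drive sums to 10^(84/10) = 2.512e+08 in linear terms, 84.00 dB(A).
The limit corresponds to 10^(87/10) = 5.012e+08; subtracting the fixed part leaves 2.500e+08 for the conveyor drive, i.e. 83.98 dB(A).
Required insertion loss = 89 − 83.98 = 5.02 dB.

5.0 dB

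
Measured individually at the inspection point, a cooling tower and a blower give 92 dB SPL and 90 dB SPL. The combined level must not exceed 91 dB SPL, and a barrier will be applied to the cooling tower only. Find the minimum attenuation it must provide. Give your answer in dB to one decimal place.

Everything except the cooling tower sums to 10^(90/10) = 1.000e+09 in linear terms, 90.00 dB SPL.
The limit corresponds to 10^(91/10) = 1.259e+09; subtracting the fixed part leaves 2.589e+08 for the cooling tower, i.e. 84.13 dB SPL.
So the cooling tower must be reduced from 92 to 84.13 dB SPL: IL = 7.87 dB.

7.9 dB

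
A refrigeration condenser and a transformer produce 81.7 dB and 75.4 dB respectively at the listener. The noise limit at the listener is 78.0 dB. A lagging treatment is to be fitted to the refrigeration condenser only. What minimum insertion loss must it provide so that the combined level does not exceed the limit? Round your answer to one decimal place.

Everything except the refrigeration condenser sums to 10^(75.4/10) = 3.467e+07 in linear terms, 75.40 dB.
To meet 78.0 dB overall, the treated refrigeration condenser may contribute at most 10^(78.0/10) − 3.467e+07 = 2.842e+07, i.e. 74.54 dB.
Required insertion loss = 81.7 − 74.54 = 7.16 dB.

7.2 dB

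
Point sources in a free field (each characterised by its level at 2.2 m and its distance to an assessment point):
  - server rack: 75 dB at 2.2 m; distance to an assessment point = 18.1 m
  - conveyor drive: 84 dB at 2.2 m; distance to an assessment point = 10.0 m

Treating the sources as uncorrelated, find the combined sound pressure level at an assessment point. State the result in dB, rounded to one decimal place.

71.0 dB

First find each source's level at the receiver (point-source: −20·log₁₀(r/r_ref)), then combine on an intensity basis.
server rack: 75 − 20·log₁₀(18.1/2.2) = 75 − 18.31 = 56.69 dB.
conveyor drive: 84 − 20·log₁₀(10.0/2.2) = 84 − 13.15 = 70.85 dB.
Σ 10^(L/10) = 1.262e+07 → L_total = 10·log₁₀(1.262e+07) = 71.01 dB.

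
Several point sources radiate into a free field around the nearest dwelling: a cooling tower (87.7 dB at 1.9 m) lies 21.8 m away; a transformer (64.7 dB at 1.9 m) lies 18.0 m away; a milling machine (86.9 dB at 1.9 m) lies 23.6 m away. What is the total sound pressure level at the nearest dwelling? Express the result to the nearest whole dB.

69 dB

Apply inverse-square spreading to bring every level to the receiver, then sum 10^(L/10).
cooling tower: 87.7 − 20·log₁₀(21.8/1.9) = 87.7 − 21.19 = 66.51 dB.
transformer: 64.7 − 20·log₁₀(18.0/1.9) = 64.7 − 19.53 = 45.17 dB.
milling machine: 86.9 − 20·log₁₀(23.6/1.9) = 86.9 − 21.88 = 65.02 dB.
Σ 10^(L/10) = 7.680e+06 → L_total = 10·log₁₀(7.680e+06) = 68.85 dB.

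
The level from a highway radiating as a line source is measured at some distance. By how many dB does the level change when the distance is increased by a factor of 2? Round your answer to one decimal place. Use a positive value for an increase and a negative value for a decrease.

With cylindrical spreading the level changes by −10·log₁₀(r₂/r₁).
ΔL = −10·log₁₀(2) = -3.01 dB.

-3.0 dB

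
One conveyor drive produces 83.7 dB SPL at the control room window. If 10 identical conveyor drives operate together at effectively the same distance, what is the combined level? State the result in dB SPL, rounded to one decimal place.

L_total = L₁ + 10·log₁₀ N for N identical incoherent sources.
L_total = 83.7 + 10·log₁₀(10) = 83.7 + 10.000 = 93.70 dB SPL.

93.7 dB SPL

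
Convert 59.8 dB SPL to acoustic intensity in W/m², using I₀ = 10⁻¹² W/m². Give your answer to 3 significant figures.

I = I₀·10^(L/10) = 10⁻¹² × 10^(59.8/10) = 10^(-6.020).

9.55e-07 W/m²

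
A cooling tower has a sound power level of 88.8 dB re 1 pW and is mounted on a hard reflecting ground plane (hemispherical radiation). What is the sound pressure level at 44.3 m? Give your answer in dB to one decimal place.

47.9 dB

L_p = L_w − 10·log₁₀(2π·r²) with r = 44.3 m.
2π·r² = 1.233e+04 m², 10·log₁₀ of that is 40.910 dB.
L_p = 88.8 − 40.910 = 47.89 dB.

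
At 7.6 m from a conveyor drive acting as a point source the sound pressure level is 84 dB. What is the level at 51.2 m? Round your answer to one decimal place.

67.4 dB

Point-source attenuation: ΔL = 20·log₁₀(r₂/r₁) = 20·log₁₀(51.2/7.6) = 16.569 dB.
L₂ = 84 − 20·log₁₀(51.2/7.6) = 84 − 16.569 = 67.43 dB.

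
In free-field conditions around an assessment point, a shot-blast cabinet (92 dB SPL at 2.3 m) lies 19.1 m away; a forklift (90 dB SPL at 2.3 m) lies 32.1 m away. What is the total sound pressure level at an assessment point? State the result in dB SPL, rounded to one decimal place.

74.5 dB SPL

Apply inverse-square spreading to bring every level to the receiver, then sum 10^(L/10).
shot-blast cabinet: 92 − 20·log₁₀(19.1/2.3) = 92 − 18.39 = 73.61 dB SPL.
forklift: 90 − 20·log₁₀(32.1/2.3) = 90 − 22.90 = 67.10 dB SPL.
Σ 10^(L/10) = 2.812e+07 → L_total = 10·log₁₀(2.812e+07) = 74.49 dB SPL.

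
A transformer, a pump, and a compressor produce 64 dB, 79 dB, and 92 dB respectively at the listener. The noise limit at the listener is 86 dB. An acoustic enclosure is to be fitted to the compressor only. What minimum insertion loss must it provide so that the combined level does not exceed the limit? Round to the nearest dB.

7 dB

Fixed contribution from the other sources: Σ 10^(L/10) = 10^(64/10) + 10^(79/10) = 8.194e+07 (79.14 dB).
To meet 86 dB overall, the treated compressor may contribute at most 10^(86/10) − 8.194e+07 = 3.162e+08, i.e. 85.00 dB.
So the compressor must be reduced from 92 to 85.00 dB: IL = 7.00 dB.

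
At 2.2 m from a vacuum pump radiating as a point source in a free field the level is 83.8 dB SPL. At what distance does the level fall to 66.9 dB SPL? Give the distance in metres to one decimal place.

The 16.9 dB drop corresponds to a distance ratio of 10^(16.9/20) for a point source.
r₂ = 2.2·10^((83.8−66.9)/20) = 2.2·10^(16.9/20) = 15.40 m.

15.4 m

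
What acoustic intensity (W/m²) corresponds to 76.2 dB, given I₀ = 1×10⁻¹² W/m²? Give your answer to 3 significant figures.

I = I₀·10^(L/10) = 10⁻¹² × 10^(76.2/10) = 10^(-4.380).

4.17e-05 W/m²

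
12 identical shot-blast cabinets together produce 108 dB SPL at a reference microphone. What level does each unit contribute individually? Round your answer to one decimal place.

97.2 dB SPL

12 equal contributions raise the level by 10·log₁₀ 12 = 10.792 dB, so each unit alone gives 108 − 10.792.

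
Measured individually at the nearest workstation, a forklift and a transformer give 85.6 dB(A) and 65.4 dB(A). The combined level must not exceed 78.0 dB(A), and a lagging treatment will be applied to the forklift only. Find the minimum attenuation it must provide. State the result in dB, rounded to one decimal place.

7.8 dB

The untreated sources together contribute 10^(65.4/10) = 3.467e+06, i.e. 65.40 dB(A).
The limit corresponds to 10^(78.0/10) = 6.310e+07; subtracting the fixed part leaves 5.963e+07 for the forklift, i.e. 77.75 dB(A).
Required insertion loss = 85.6 − 77.75 = 7.85 dB.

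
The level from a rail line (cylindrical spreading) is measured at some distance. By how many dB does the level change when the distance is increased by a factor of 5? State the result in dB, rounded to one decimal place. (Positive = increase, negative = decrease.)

-7.0 dB

Line-source spreading: ΔL = −10·log₁₀(r₂/r₁).
ΔL = −10·log₁₀(5) = -6.99 dB.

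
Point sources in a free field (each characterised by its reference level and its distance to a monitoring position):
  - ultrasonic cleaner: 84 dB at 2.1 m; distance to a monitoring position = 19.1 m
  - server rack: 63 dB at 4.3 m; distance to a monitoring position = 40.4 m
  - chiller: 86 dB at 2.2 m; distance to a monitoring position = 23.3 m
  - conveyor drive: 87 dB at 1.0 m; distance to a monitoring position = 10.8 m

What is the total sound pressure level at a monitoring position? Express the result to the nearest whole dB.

Propagate each source to the receiver with L = L_ref − 20·log₁₀(r/r_ref), then add intensities.
ultrasonic cleaner: 84 − 20·log₁₀(19.1/2.1) = 84 − 19.18 = 64.82 dB.
server rack: 63 − 20·log₁₀(40.4/4.3) = 63 − 19.46 = 43.54 dB.
chiller: 86 − 20·log₁₀(23.3/2.2) = 86 − 20.50 = 65.50 dB.
conveyor drive: 87 − 20·log₁₀(10.8/1.0) = 87 − 20.67 = 66.33 dB.
Σ 10^(L/10) = 1.091e+07 → L_total = 10·log₁₀(1.091e+07) = 70.38 dB.

70 dB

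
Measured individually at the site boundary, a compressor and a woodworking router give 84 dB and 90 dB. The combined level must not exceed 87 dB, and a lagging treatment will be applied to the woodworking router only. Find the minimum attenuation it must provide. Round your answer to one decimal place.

Everything except the woodworking router sums to 10^(84/10) = 2.512e+08 in linear terms, 84.00 dB.
The limit corresponds to 10^(87/10) = 5.012e+08; subtracting the fixed part leaves 2.500e+08 for the woodworking router, i.e. 83.98 dB.
Required insertion loss = 90 − 83.98 = 6.02 dB.

6.0 dB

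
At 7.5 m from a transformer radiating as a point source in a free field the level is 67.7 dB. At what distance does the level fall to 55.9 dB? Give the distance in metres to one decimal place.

29.2 m

Point-source spreading drops the level by 20·log₁₀(r₂/r₁); inverting, r₂/r₁ = 10^(ΔL/20).
r₂ = 7.5·10^((67.7−55.9)/20) = 7.5·10^(11.8/20) = 29.18 m.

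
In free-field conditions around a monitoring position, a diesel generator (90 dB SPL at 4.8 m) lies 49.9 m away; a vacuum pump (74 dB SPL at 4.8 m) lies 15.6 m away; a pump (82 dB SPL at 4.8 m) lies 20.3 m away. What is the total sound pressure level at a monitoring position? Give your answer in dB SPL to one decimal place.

73.1 dB SPL

Apply inverse-square spreading to bring every level to the receiver, then sum 10^(L/10).
diesel generator: 90 − 20·log₁₀(49.9/4.8) = 90 − 20.34 = 69.66 dB SPL.
vacuum pump: 74 − 20·log₁₀(15.6/4.8) = 74 − 10.24 = 63.76 dB SPL.
pump: 82 − 20·log₁₀(20.3/4.8) = 82 − 12.53 = 69.47 dB SPL.
Σ 10^(L/10) = 2.049e+07 → L_total = 10·log₁₀(2.049e+07) = 73.12 dB SPL.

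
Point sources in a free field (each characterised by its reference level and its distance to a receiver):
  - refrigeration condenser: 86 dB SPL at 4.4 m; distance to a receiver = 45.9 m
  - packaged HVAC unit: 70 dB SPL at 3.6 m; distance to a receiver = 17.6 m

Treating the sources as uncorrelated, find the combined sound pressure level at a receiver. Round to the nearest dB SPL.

66 dB SPL

Apply inverse-square spreading to bring every level to the receiver, then sum 10^(L/10).
refrigeration condenser: 86 − 20·log₁₀(45.9/4.4) = 86 − 20.37 = 65.63 dB SPL.
packaged HVAC unit: 70 − 20·log₁₀(17.6/3.6) = 70 − 13.78 = 56.22 dB SPL.
Σ 10^(L/10) = 4.077e+06 → L_total = 10·log₁₀(4.077e+06) = 66.10 dB SPL.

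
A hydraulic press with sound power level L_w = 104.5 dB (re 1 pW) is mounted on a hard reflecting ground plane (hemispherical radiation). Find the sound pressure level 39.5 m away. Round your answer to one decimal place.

64.6 dB

L_p = L_w − 10·log₁₀(2π·r²) with r = 39.5 m.
2π·r² = 9803 m², 10·log₁₀ of that is 39.914 dB.
L_p = 104.5 − 39.914 = 64.59 dB.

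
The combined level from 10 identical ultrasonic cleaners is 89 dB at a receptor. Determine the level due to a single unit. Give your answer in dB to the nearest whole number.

For N identical incoherent sources L_total = L₁ + 10·log₁₀ N, so L₁ = 89 − 10·log₁₀(10) = 89 − 10.000.

79 dB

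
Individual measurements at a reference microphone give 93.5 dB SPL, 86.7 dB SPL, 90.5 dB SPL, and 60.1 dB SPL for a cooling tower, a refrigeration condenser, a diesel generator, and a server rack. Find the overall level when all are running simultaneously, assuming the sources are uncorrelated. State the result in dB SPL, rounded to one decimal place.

For uncorrelated sources the intensities add, so convert each level to linear form, sum, and take 10·log₁₀ of the total.
Σ 10^(L/10) = 10^(93.5/10) + 10^(86.7/10) + 10^(90.5/10) + 10^(60.1/10) = 3.829e+09.
L_total = 10·log₁₀(3.829e+09) = 95.83 dB SPL.

95.8 dB SPL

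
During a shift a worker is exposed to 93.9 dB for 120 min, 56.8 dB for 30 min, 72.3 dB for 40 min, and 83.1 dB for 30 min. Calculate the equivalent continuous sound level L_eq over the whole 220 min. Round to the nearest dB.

The energy average is taken in the linear domain: L_eq = 10·log₁₀[(Σ tᵢ·10^(Lᵢ/10))/T], T = 220 min.
Σ tᵢ·10^(Lᵢ/10) = 120·10^(93.9/10) + 30·10^(56.8/10) + 40·10^(72.3/10) + 30·10^(83.1/10) = 3.014e+11.
L_eq = 10·log₁₀(3.014e+11/220) = 91.37 dB.

91 dB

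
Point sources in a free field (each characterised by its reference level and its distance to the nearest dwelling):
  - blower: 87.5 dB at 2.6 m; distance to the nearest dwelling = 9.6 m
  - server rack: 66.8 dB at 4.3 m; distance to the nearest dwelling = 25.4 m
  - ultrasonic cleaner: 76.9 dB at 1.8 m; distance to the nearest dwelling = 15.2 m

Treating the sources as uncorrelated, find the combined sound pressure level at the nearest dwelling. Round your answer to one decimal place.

76.2 dB

First find each source's level at the receiver (point-source: −20·log₁₀(r/r_ref)), then combine on an intensity basis.
blower: 87.5 − 20·log₁₀(9.6/2.6) = 87.5 − 11.35 = 76.15 dB.
server rack: 66.8 − 20·log₁₀(25.4/4.3) = 66.8 − 15.43 = 51.37 dB.
ultrasonic cleaner: 76.9 − 20·log₁₀(15.2/1.8) = 76.9 − 18.53 = 58.37 dB.
Σ 10^(L/10) = 4.207e+07 → L_total = 10·log₁₀(4.207e+07) = 76.24 dB.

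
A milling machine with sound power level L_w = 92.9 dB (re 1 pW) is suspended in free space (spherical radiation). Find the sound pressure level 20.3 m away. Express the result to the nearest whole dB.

56 dB

L_p = L_w − 10·log₁₀(4π·r²) with r = 20.3 m.
4π·r² = 5178 m², 10·log₁₀ of that is 37.142 dB.
L_p = 92.9 − 37.142 = 55.76 dB.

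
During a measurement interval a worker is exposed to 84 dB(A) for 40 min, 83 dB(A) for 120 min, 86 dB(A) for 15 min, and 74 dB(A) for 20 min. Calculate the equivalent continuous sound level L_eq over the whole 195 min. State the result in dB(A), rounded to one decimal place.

83.2 dB(A)

The energy average is taken in the linear domain: L_eq = 10·log₁₀[(Σ tᵢ·10^(Lᵢ/10))/T], T = 195 min.
Σ tᵢ·10^(Lᵢ/10) = 40·10^(84/10) + 120·10^(83/10) + 15·10^(86/10) + 20·10^(74/10) = 4.046e+10.
L_eq = 10·log₁₀(4.046e+10/195) = 83.17 dB(A).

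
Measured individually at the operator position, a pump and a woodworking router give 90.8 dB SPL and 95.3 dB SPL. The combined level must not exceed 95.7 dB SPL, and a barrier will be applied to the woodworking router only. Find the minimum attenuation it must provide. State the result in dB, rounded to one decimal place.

Fixed contribution from the other source: Σ 10^(L/10) = 10^(90.8/10) = 1.202e+09 (90.80 dB SPL).
To meet 95.7 dB SPL overall, the treated woodworking router may contribute at most 10^(95.7/10) − 1.202e+09 = 2.513e+09, i.e. 94.00 dB SPL.
So the woodworking router must be reduced from 95.3 to 94.00 dB SPL: IL = 1.30 dB.

1.3 dB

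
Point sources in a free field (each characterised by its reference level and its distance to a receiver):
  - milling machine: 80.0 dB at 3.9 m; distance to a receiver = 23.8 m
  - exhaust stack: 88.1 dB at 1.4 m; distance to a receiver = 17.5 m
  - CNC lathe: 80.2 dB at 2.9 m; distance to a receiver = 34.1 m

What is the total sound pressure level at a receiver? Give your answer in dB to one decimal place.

68.8 dB

First find each source's level at the receiver (point-source: −20·log₁₀(r/r_ref)), then combine on an intensity basis.
milling machine: 80.0 − 20·log₁₀(23.8/3.9) = 80.0 − 15.71 = 64.29 dB.
exhaust stack: 88.1 − 20·log₁₀(17.5/1.4) = 88.1 − 21.94 = 66.16 dB.
CNC lathe: 80.2 − 20·log₁₀(34.1/2.9) = 80.2 − 21.41 = 58.79 dB.
Σ 10^(L/10) = 7.575e+06 → L_total = 10·log₁₀(7.575e+06) = 68.79 dB.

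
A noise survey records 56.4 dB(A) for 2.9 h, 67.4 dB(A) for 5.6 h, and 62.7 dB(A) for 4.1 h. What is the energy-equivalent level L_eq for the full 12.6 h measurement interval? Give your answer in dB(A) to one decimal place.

65.0 dB(A)

Weight each interval's intensity by its duration and average over T = 12.6 h:
Σ tᵢ·10^(Lᵢ/10) = 2.9·10^(56.4/10) + 5.6·10^(67.4/10) + 4.1·10^(62.7/10) = 3.967e+07.
L_eq = 10·log₁₀(3.967e+07/12.6) = 64.98 dB(A).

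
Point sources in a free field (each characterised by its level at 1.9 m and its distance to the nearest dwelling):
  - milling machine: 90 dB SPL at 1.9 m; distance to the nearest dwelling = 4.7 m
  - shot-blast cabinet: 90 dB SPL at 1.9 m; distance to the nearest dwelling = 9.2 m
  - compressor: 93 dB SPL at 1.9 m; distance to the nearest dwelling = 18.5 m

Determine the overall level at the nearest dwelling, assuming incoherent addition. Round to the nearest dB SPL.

Apply inverse-square spreading to bring every level to the receiver, then sum 10^(L/10).
milling machine: 90 − 20·log₁₀(4.7/1.9) = 90 − 7.87 = 82.13 dB SPL.
shot-blast cabinet: 90 − 20·log₁₀(9.2/1.9) = 90 − 13.70 = 76.30 dB SPL.
compressor: 93 − 20·log₁₀(18.5/1.9) = 93 − 19.77 = 73.23 dB SPL.
Σ 10^(L/10) = 2.271e+08 → L_total = 10·log₁₀(2.271e+08) = 83.56 dB SPL.

84 dB SPL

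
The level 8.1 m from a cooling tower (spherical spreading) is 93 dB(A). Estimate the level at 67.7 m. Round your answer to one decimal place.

74.6 dB(A)

Point-source attenuation: ΔL = 20·log₁₀(r₂/r₁) = 20·log₁₀(67.7/8.1) = 18.442 dB.
L₂ = 93 − 20·log₁₀(67.7/8.1) = 93 − 18.442 = 74.56 dB(A).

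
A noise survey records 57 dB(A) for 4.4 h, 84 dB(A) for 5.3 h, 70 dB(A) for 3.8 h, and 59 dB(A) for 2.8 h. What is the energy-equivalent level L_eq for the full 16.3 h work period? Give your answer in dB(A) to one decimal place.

79.3 dB(A)

L_eq = 10·log₁₀[(1/T)·Σ tᵢ·10^(Lᵢ/10)] with T = 16.3 h.
Σ tᵢ·10^(Lᵢ/10) = 4.4·10^(57/10) + 5.3·10^(84/10) + 3.8·10^(70/10) + 2.8·10^(59/10) = 1.374e+09.
L_eq = 10·log₁₀(1.374e+09/16.3) = 79.26 dB(A).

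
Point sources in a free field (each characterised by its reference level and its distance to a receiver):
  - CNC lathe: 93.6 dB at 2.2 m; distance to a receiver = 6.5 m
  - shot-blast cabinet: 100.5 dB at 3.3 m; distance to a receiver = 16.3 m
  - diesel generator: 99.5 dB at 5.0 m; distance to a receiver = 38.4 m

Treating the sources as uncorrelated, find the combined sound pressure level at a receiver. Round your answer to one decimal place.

Propagate each source to the receiver with L = L_ref − 20·log₁₀(r/r_ref), then add intensities.
CNC lathe: 93.6 − 20·log₁₀(6.5/2.2) = 93.6 − 9.41 = 84.19 dB.
shot-blast cabinet: 100.5 − 20·log₁₀(16.3/3.3) = 100.5 − 13.87 = 86.63 dB.
diesel generator: 99.5 − 20·log₁₀(38.4/5.0) = 99.5 − 17.71 = 81.79 dB.
Σ 10^(L/10) = 8.734e+08 → L_total = 10·log₁₀(8.734e+08) = 89.41 dB.

89.4 dB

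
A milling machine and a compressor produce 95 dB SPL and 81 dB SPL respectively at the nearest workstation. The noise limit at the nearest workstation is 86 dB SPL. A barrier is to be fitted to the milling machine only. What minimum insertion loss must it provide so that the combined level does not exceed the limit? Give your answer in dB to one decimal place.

Everything except the milling machine sums to 10^(81/10) = 1.259e+08 in linear terms, 81.00 dB SPL.
The limit corresponds to 10^(86/10) = 3.981e+08; subtracting the fixed part leaves 2.722e+08 for the milling machine, i.e. 84.35 dB SPL.
Required insertion loss = 95 − 84.35 = 10.65 dB.

10.7 dB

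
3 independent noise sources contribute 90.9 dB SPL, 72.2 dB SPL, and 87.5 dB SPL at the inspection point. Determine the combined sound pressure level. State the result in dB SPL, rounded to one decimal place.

Incoherent sources combine by intensity addition: L_total = 10·log₁₀(Σ 10^(L_i/10)).
Σ 10^(L/10) = 10^(90.9/10) + 10^(72.2/10) + 10^(87.5/10) = 1.809e+09.
L_total = 10·log₁₀(1.809e+09) = 92.57 dB SPL.

92.6 dB SPL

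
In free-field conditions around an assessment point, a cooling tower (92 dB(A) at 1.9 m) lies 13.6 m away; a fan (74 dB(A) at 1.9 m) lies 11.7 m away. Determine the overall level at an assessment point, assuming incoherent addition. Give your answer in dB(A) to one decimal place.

Apply inverse-square spreading to bring every level to the receiver, then sum 10^(L/10).
cooling tower: 92 − 20·log₁₀(13.6/1.9) = 92 − 17.10 = 74.90 dB(A).
fan: 74 − 20·log₁₀(11.7/1.9) = 74 − 15.79 = 58.21 dB(A).
Σ 10^(L/10) = 3.160e+07 → L_total = 10·log₁₀(3.160e+07) = 75.00 dB(A).

75.0 dB(A)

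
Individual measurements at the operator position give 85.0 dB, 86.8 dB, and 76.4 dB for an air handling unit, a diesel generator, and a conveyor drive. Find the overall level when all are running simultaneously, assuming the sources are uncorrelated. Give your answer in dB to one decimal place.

Incoherent sources combine by intensity addition: L_total = 10·log₁₀(Σ 10^(L_i/10)).
Σ 10^(L/10) = 10^(85.0/10) + 10^(86.8/10) + 10^(76.4/10) = 8.385e+08.
L_total = 10·log₁₀(8.385e+08) = 89.24 dB.

89.2 dB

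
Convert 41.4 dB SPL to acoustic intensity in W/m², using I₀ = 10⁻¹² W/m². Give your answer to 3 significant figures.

1.38e-08 W/m²

I/I₀ = 10^(41.4/10) = 1.38e+04, so I = 1.38e+04 × 10⁻¹² W/m².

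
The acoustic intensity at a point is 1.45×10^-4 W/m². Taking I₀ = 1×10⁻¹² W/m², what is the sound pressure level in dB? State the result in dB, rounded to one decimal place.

81.6 dB

I/I₀ = 1.45×10^-4/10⁻¹² = 1.45×10^8, and L = 10·log₁₀(I/I₀).
L = 10·(0.1614 + 8) = 81.61 dB.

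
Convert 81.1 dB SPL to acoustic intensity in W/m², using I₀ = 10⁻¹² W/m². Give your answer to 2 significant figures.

L = 10·log₁₀(I/I₀) ⇒ I = I₀·10^(L/10) = 10⁻¹² × 10^8.11.

0.00013 W/m²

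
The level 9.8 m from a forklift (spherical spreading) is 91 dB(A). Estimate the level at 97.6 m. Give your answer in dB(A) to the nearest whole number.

71 dB(A)

Spherical spreading from a point source gives a 20·log₁₀(r₂/r₁) drop.
L₂ = 91 − 20·log₁₀(97.6/9.8) = 91 − 19.964 = 71.04 dB(A).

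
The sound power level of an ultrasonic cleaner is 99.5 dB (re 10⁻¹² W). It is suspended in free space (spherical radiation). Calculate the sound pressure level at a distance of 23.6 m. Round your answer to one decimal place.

61.0 dB

L_p = L_w − 10·log₁₀(4π·r²) with r = 23.6 m.
4π·r² = 6999 m², 10·log₁₀ of that is 38.450 dB.
L_p = 99.5 − 38.450 = 61.05 dB.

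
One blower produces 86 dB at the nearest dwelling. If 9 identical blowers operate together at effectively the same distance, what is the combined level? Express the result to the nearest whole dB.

With 9 equal, uncorrelated contributions the intensity is 9× that of one unit, giving a rise of 10·log₁₀ 9.
L_total = 86 + 10·log₁₀(9) = 86 + 9.542 = 95.54 dB.

96 dB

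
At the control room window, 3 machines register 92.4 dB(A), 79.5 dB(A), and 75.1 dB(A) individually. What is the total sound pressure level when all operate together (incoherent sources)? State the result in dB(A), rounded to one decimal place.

92.7 dB(A)

For uncorrelated sources the intensities add, so convert each level to linear form, sum, and take 10·log₁₀ of the total.
Σ 10^(L/10) = 10^(92.4/10) + 10^(79.5/10) + 10^(75.1/10) = 1.859e+09.
L_total = 10·log₁₀(1.859e+09) = 92.69 dB(A).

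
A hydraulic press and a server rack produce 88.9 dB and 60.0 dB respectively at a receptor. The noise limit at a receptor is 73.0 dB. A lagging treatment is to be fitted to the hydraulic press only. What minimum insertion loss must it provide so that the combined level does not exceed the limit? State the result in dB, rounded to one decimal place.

The untreated sources together contribute 10^(60.0/10) = 1.000e+06, i.e. 60.00 dB.
To meet 73.0 dB overall, the treated hydraulic press may contribute at most 10^(73.0/10) − 1.000e+06 = 1.895e+07, i.e. 72.78 dB.
Required insertion loss = 88.9 − 72.78 = 16.12 dB.

16.1 dB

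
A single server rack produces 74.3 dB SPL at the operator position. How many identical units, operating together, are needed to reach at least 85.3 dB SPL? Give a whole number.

The shortfall is 85.3 − 74.3 = 11.0 dB, and N units add 10·log₁₀ N, so need 10·log₁₀ N ≥ 11.0.
N ≥ 10^(11.0/10) = 12.589, so N = 13.

13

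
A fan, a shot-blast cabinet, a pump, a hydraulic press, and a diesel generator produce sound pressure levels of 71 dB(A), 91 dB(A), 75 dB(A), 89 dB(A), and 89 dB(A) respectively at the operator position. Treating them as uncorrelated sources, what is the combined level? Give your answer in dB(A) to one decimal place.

94.6 dB(A)

Incoherent sources combine by intensity addition: L_total = 10·log₁₀(Σ 10^(L_i/10)).
Σ 10^(L/10) = 10^(71/10) + 10^(91/10) + 10^(75/10) + 10^(89/10) + 10^(89/10) = 2.892e+09.
L_total = 10·log₁₀(2.892e+09) = 94.61 dB(A).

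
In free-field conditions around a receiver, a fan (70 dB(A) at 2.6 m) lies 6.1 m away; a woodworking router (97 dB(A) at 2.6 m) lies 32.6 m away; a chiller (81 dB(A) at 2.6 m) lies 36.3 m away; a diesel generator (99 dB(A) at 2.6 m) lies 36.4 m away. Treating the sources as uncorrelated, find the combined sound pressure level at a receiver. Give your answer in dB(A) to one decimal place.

First find each source's level at the receiver (point-source: −20·log₁₀(r/r_ref)), then combine on an intensity basis.
fan: 70 − 20·log₁₀(6.1/2.6) = 70 − 7.41 = 62.59 dB(A).
woodworking router: 97 − 20·log₁₀(32.6/2.6) = 97 − 21.96 = 75.04 dB(A).
chiller: 81 − 20·log₁₀(36.3/2.6) = 81 − 22.90 = 58.10 dB(A).
diesel generator: 99 − 20·log₁₀(36.4/2.6) = 99 − 22.92 = 76.08 dB(A).
Σ 10^(L/10) = 7.487e+07 → L_total = 10·log₁₀(7.487e+07) = 78.74 dB(A).

78.7 dB(A)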